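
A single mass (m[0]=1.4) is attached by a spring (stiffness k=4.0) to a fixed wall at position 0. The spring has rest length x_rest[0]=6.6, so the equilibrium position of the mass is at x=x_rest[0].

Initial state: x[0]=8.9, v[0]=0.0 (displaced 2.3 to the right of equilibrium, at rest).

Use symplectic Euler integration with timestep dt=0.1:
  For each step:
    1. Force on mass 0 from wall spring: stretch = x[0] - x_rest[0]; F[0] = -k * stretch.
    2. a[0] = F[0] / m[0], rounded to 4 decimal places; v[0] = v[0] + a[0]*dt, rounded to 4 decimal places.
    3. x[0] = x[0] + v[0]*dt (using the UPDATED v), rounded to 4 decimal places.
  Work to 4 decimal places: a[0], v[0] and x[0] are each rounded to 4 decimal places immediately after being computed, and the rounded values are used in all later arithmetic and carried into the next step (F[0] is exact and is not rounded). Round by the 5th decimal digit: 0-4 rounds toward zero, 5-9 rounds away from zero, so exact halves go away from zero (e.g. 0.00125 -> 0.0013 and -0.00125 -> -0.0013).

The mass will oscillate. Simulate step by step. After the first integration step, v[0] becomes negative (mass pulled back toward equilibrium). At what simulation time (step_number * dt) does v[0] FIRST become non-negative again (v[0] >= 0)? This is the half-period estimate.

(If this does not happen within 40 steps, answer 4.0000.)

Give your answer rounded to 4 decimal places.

Answer: 1.9000

Derivation:
Step 0: x=[8.9000] v=[0.0000]
Step 1: x=[8.8343] v=[-0.6571]
Step 2: x=[8.7048] v=[-1.2955]
Step 3: x=[8.5151] v=[-1.8969]
Step 4: x=[8.2707] v=[-2.4441]
Step 5: x=[7.9786] v=[-2.9214]
Step 6: x=[7.6471] v=[-3.3153]
Step 7: x=[7.2857] v=[-3.6145]
Step 8: x=[6.9047] v=[-3.8104]
Step 9: x=[6.5150] v=[-3.8975]
Step 10: x=[6.1277] v=[-3.8732]
Step 11: x=[5.7539] v=[-3.7383]
Step 12: x=[5.4042] v=[-3.4966]
Step 13: x=[5.0887] v=[-3.1549]
Step 14: x=[4.8164] v=[-2.7231]
Step 15: x=[4.5951] v=[-2.2135]
Step 16: x=[4.4310] v=[-1.6407]
Step 17: x=[4.3289] v=[-1.0210]
Step 18: x=[4.2917] v=[-0.3721]
Step 19: x=[4.3204] v=[0.2874]
First v>=0 after going negative at step 19, time=1.9000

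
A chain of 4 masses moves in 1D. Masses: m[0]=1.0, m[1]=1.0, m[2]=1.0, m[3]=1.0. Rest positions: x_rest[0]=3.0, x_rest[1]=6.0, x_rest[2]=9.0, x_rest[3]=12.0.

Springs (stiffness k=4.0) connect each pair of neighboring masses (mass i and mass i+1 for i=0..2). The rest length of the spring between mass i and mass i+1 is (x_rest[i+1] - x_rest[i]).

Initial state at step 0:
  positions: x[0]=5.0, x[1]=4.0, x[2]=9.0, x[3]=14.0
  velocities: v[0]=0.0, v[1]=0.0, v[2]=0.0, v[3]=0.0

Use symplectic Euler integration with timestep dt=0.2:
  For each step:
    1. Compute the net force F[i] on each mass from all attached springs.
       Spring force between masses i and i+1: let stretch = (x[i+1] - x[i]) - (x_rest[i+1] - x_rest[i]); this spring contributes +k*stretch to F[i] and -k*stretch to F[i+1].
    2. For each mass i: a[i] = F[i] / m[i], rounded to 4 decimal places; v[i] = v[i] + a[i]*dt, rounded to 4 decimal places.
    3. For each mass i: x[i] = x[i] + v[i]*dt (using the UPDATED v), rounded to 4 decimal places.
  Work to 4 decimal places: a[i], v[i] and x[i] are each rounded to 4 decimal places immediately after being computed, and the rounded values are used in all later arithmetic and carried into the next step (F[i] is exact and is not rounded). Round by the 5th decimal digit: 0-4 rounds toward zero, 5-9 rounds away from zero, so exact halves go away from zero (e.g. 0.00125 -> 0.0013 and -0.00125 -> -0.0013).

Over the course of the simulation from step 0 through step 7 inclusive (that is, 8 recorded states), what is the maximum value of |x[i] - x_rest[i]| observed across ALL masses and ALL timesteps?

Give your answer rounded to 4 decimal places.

Step 0: x=[5.0000 4.0000 9.0000 14.0000] v=[0.0000 0.0000 0.0000 0.0000]
Step 1: x=[4.3600 4.9600 9.0000 13.6800] v=[-3.2000 4.8000 0.0000 -1.6000]
Step 2: x=[3.3360 6.4704 9.1024 13.0912] v=[-5.1200 7.5520 0.5120 -2.9440]
Step 3: x=[2.3335 7.9004 9.4219 12.3442] v=[-5.0125 7.1501 1.5974 -3.7350]
Step 4: x=[1.7417 8.6832 9.9655 11.6096] v=[-2.9590 3.9138 2.7180 -3.6728]
Step 5: x=[1.7805 8.5605 10.5670 11.0920] v=[0.1942 -0.6136 3.0074 -2.5881]
Step 6: x=[2.4241 7.6740 10.9314 10.9704] v=[3.2182 -4.4324 1.8222 -0.6081]
Step 7: x=[3.4277 6.4687 10.7809 11.3225] v=[5.0181 -6.0264 -0.7525 1.7607]
Max displacement = 2.6832

Answer: 2.6832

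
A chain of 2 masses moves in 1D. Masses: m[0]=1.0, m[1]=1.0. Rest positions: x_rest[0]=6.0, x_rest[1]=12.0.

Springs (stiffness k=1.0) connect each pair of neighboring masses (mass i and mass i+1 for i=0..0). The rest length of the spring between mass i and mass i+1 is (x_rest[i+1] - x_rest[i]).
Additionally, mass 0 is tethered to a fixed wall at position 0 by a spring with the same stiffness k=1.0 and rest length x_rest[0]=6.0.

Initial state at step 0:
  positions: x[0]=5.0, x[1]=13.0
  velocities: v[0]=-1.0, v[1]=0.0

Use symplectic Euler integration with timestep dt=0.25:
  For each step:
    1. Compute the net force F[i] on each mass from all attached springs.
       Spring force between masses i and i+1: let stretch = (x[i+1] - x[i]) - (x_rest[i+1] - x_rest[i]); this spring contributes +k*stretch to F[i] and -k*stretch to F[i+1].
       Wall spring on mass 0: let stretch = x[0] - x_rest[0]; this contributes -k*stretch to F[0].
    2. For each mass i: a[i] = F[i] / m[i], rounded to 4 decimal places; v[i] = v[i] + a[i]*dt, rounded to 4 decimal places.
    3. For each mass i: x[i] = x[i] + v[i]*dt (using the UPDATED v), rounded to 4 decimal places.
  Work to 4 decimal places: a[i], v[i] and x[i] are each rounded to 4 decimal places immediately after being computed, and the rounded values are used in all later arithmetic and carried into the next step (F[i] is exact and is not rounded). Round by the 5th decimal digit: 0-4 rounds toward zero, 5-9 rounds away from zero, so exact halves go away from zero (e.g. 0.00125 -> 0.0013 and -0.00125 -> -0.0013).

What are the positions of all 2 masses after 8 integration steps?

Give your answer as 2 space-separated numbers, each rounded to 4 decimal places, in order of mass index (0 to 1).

Answer: 6.8075 10.6503

Derivation:
Step 0: x=[5.0000 13.0000] v=[-1.0000 0.0000]
Step 1: x=[4.9375 12.8750] v=[-0.2500 -0.5000]
Step 2: x=[5.0625 12.6289] v=[0.5000 -0.9844]
Step 3: x=[5.3440 12.2849] v=[1.1260 -1.3760]
Step 4: x=[5.7253 11.8821] v=[1.5252 -1.6112]
Step 5: x=[6.1336 11.4695] v=[1.6331 -1.6504]
Step 6: x=[6.4920 11.0984] v=[1.4337 -1.4844]
Step 7: x=[6.7326 10.8144] v=[0.9623 -1.1360]
Step 8: x=[6.8075 10.6503] v=[0.2996 -0.6565]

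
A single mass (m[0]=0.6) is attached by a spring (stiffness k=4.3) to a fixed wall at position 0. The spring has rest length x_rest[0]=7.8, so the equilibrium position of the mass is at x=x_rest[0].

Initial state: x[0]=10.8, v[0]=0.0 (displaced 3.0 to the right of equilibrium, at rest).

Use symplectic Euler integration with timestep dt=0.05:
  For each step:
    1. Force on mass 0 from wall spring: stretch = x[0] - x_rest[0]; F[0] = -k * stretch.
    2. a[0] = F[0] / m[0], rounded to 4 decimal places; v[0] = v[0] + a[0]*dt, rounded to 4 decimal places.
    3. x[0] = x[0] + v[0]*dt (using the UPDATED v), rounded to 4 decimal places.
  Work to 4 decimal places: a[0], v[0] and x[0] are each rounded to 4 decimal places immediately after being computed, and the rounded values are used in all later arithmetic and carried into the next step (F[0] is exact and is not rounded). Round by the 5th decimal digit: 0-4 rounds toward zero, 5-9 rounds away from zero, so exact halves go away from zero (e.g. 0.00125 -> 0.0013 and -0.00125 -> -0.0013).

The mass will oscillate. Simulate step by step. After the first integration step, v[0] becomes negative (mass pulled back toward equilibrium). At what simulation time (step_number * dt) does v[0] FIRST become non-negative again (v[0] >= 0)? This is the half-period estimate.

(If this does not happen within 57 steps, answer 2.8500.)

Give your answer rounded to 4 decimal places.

Step 0: x=[10.8000] v=[0.0000]
Step 1: x=[10.7463] v=[-1.0750]
Step 2: x=[10.6398] v=[-2.1308]
Step 3: x=[10.4824] v=[-3.1484]
Step 4: x=[10.2769] v=[-4.1096]
Step 5: x=[10.0270] v=[-4.9972]
Step 6: x=[9.7372] v=[-5.7952]
Step 7: x=[9.4127] v=[-6.4894]
Step 8: x=[9.0593] v=[-7.0673]
Step 9: x=[8.6834] v=[-7.5186]
Step 10: x=[8.2916] v=[-7.8352]
Step 11: x=[7.8910] v=[-8.0114]
Step 12: x=[7.4888] v=[-8.0440]
Step 13: x=[7.0922] v=[-7.9325]
Step 14: x=[6.7083] v=[-7.6789]
Step 15: x=[6.3439] v=[-7.2877]
Step 16: x=[6.0056] v=[-6.7659]
Step 17: x=[5.6995] v=[-6.1229]
Step 18: x=[5.4310] v=[-5.3702]
Step 19: x=[5.2049] v=[-4.5213]
Step 20: x=[5.0253] v=[-3.5914]
Step 21: x=[4.8954] v=[-2.5971]
Step 22: x=[4.8176] v=[-1.5563]
Step 23: x=[4.7932] v=[-0.4876]
Step 24: x=[4.8227] v=[0.5898]
First v>=0 after going negative at step 24, time=1.2000

Answer: 1.2000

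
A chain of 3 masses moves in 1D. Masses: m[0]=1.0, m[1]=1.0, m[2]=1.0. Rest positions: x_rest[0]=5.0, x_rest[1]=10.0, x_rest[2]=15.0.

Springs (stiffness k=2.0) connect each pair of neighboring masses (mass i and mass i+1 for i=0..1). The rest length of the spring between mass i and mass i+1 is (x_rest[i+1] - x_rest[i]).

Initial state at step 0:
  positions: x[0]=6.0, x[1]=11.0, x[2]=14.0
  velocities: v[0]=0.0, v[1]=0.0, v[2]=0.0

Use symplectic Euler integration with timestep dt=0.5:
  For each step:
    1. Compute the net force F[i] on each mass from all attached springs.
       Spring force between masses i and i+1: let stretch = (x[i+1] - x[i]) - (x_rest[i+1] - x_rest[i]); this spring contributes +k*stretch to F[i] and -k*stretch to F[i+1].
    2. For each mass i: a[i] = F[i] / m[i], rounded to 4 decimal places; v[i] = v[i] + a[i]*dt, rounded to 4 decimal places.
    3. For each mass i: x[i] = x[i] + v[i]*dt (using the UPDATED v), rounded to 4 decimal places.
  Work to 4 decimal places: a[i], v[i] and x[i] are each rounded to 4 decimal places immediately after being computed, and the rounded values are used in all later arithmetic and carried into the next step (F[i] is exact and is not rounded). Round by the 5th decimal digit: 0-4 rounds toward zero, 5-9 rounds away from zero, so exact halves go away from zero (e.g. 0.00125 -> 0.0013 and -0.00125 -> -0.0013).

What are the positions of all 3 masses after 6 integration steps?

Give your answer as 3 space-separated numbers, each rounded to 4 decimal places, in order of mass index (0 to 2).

Step 0: x=[6.0000 11.0000 14.0000] v=[0.0000 0.0000 0.0000]
Step 1: x=[6.0000 10.0000 15.0000] v=[0.0000 -2.0000 2.0000]
Step 2: x=[5.5000 9.5000 16.0000] v=[-1.0000 -1.0000 2.0000]
Step 3: x=[4.5000 10.2500 16.2500] v=[-2.0000 1.5000 0.5000]
Step 4: x=[3.8750 11.1250 16.0000] v=[-1.2500 1.7500 -0.5000]
Step 5: x=[4.3750 10.8125 15.8125] v=[1.0000 -0.6250 -0.3750]
Step 6: x=[5.5938 9.7813 15.6250] v=[2.4375 -2.0625 -0.3750]

Answer: 5.5938 9.7813 15.6250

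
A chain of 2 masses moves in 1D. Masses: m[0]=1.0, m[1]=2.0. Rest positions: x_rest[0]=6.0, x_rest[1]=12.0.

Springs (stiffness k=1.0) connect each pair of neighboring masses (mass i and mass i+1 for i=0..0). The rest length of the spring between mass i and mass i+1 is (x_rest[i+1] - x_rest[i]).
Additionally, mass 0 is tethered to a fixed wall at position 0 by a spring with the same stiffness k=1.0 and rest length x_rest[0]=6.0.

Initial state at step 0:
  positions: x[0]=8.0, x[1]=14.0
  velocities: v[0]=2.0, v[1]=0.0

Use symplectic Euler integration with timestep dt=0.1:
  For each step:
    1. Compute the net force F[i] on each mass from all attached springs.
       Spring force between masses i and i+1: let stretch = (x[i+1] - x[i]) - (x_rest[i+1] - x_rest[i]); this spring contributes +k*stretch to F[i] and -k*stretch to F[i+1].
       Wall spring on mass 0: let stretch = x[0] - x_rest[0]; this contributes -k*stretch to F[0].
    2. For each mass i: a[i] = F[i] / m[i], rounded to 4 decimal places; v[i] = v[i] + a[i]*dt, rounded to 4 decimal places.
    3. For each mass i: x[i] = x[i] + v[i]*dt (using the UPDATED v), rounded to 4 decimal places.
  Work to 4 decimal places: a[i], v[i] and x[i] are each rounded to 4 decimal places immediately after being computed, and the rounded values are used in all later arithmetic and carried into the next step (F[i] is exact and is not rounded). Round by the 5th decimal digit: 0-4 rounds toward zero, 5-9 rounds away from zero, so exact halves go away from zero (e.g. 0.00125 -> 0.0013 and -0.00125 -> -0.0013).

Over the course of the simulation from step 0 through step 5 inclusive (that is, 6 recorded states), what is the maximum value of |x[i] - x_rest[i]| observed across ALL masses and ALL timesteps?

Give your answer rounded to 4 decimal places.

Answer: 2.6356

Derivation:
Step 0: x=[8.0000 14.0000] v=[2.0000 0.0000]
Step 1: x=[8.1800 14.0000] v=[1.8000 0.0000]
Step 2: x=[8.3364 14.0009] v=[1.5640 0.0090]
Step 3: x=[8.4661 14.0035] v=[1.2968 0.0258]
Step 4: x=[8.5665 14.0084] v=[1.0039 0.0489]
Step 5: x=[8.6356 14.0161] v=[0.6914 0.0768]
Max displacement = 2.6356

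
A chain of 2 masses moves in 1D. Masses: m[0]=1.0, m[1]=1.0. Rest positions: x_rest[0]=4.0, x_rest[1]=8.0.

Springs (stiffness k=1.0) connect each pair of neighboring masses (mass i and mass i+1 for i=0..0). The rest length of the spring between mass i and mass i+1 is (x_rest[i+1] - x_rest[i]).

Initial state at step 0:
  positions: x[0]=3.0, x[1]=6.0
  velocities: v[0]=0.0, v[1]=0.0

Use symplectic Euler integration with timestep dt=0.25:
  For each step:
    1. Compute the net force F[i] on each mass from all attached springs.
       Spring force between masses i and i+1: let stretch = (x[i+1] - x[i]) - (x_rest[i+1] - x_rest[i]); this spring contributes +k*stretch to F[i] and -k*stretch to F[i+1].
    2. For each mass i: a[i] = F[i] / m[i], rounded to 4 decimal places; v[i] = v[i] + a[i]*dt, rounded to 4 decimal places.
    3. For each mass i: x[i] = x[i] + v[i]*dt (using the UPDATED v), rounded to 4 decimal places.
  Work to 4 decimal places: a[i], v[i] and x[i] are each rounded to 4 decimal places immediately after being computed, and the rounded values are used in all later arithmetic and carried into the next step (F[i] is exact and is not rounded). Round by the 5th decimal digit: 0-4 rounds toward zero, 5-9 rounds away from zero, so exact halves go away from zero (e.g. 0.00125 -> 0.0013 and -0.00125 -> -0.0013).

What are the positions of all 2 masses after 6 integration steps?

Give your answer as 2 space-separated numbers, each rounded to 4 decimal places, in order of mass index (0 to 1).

Step 0: x=[3.0000 6.0000] v=[0.0000 0.0000]
Step 1: x=[2.9375 6.0625] v=[-0.2500 0.2500]
Step 2: x=[2.8203 6.1797] v=[-0.4688 0.4688]
Step 3: x=[2.6631 6.3370] v=[-0.6290 0.6290]
Step 4: x=[2.4855 6.5146] v=[-0.7105 0.7105]
Step 5: x=[2.3097 6.6904] v=[-0.7032 0.7032]
Step 6: x=[2.1577 6.8424] v=[-0.6080 0.6080]

Answer: 2.1577 6.8424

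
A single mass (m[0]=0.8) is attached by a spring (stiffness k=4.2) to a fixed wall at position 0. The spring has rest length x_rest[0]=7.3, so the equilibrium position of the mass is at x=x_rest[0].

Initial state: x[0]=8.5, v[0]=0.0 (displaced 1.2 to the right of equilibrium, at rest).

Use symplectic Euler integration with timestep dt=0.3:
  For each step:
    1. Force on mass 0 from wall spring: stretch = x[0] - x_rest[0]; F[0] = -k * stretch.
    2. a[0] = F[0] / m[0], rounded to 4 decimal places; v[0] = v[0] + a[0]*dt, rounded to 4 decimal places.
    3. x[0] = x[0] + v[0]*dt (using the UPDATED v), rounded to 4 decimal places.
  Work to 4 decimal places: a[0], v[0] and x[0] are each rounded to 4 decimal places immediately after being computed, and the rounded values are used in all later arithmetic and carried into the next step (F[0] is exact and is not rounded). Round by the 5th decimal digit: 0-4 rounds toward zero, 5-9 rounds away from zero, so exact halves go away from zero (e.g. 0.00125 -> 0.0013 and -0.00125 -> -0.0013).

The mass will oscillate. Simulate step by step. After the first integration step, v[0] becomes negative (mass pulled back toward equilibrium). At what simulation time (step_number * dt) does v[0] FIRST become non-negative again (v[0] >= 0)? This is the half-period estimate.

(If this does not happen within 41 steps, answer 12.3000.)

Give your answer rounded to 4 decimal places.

Answer: 1.5000

Derivation:
Step 0: x=[8.5000] v=[0.0000]
Step 1: x=[7.9330] v=[-1.8900]
Step 2: x=[7.0669] v=[-2.8870]
Step 3: x=[6.3109] v=[-2.5199]
Step 4: x=[6.0223] v=[-0.9621]
Step 5: x=[6.3374] v=[1.0503]
First v>=0 after going negative at step 5, time=1.5000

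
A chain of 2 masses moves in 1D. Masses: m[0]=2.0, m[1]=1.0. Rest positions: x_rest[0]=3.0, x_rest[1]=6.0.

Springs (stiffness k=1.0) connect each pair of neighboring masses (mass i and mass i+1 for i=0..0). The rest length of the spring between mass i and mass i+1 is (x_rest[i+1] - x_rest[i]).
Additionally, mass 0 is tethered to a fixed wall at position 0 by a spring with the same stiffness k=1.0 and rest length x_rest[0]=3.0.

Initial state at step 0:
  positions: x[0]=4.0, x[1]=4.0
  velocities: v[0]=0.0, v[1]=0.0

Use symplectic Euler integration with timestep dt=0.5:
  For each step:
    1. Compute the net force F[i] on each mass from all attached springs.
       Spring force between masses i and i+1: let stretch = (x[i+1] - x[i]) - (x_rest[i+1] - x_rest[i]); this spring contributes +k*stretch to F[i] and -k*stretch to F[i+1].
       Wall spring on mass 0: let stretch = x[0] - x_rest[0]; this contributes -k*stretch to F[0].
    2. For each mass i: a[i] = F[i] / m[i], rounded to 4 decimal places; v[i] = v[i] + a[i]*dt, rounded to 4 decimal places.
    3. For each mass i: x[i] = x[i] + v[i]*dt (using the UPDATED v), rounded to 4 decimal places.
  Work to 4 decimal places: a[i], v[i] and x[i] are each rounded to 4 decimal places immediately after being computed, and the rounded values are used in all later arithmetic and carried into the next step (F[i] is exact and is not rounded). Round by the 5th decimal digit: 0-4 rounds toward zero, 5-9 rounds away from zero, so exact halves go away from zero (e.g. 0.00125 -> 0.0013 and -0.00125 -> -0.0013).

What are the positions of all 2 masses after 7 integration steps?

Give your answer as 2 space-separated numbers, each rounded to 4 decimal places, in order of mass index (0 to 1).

Answer: 3.4454 5.6356

Derivation:
Step 0: x=[4.0000 4.0000] v=[0.0000 0.0000]
Step 1: x=[3.5000 4.7500] v=[-1.0000 1.5000]
Step 2: x=[2.7188 5.9375] v=[-1.5625 2.3750]
Step 3: x=[2.0001 7.0704] v=[-1.4375 2.2657]
Step 4: x=[1.6651 7.6857] v=[-0.6700 1.2306]
Step 5: x=[1.8746 7.5459] v=[0.4189 -0.2797]
Step 6: x=[2.5587 6.7382] v=[1.3681 -1.6154]
Step 7: x=[3.4454 5.6356] v=[1.7733 -2.2052]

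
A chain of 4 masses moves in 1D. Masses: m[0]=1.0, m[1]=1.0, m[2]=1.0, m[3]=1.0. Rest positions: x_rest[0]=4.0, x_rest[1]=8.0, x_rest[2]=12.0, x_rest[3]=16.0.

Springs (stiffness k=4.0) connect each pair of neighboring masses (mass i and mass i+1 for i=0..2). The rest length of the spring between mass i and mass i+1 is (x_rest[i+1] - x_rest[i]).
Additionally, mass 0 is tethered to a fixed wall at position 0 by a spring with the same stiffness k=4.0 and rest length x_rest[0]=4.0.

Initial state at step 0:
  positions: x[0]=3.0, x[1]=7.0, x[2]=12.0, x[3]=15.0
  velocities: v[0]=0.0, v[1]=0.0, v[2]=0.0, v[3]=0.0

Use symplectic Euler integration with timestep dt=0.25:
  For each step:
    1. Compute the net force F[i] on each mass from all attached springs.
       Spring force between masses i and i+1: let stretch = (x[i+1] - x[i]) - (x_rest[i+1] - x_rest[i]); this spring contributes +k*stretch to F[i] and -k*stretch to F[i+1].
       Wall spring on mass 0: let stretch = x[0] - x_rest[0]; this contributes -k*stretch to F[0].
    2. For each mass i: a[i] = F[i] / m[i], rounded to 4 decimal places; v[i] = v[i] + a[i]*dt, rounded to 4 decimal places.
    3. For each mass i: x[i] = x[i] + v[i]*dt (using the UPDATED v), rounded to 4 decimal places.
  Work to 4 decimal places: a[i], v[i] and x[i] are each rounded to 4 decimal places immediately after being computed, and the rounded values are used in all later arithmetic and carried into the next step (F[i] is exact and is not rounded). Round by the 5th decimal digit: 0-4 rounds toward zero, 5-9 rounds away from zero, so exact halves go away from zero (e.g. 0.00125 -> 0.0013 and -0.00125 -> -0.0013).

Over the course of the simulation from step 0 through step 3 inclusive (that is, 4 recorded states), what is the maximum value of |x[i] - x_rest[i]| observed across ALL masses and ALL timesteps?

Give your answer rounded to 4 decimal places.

Step 0: x=[3.0000 7.0000 12.0000 15.0000] v=[0.0000 0.0000 0.0000 0.0000]
Step 1: x=[3.2500 7.2500 11.5000 15.2500] v=[1.0000 1.0000 -2.0000 1.0000]
Step 2: x=[3.6875 7.5625 10.8750 15.5625] v=[1.7500 1.2500 -2.5000 1.2500]
Step 3: x=[4.1719 7.7344 10.5938 15.7031] v=[1.9375 0.6875 -1.1250 0.5625]
Max displacement = 1.4062

Answer: 1.4062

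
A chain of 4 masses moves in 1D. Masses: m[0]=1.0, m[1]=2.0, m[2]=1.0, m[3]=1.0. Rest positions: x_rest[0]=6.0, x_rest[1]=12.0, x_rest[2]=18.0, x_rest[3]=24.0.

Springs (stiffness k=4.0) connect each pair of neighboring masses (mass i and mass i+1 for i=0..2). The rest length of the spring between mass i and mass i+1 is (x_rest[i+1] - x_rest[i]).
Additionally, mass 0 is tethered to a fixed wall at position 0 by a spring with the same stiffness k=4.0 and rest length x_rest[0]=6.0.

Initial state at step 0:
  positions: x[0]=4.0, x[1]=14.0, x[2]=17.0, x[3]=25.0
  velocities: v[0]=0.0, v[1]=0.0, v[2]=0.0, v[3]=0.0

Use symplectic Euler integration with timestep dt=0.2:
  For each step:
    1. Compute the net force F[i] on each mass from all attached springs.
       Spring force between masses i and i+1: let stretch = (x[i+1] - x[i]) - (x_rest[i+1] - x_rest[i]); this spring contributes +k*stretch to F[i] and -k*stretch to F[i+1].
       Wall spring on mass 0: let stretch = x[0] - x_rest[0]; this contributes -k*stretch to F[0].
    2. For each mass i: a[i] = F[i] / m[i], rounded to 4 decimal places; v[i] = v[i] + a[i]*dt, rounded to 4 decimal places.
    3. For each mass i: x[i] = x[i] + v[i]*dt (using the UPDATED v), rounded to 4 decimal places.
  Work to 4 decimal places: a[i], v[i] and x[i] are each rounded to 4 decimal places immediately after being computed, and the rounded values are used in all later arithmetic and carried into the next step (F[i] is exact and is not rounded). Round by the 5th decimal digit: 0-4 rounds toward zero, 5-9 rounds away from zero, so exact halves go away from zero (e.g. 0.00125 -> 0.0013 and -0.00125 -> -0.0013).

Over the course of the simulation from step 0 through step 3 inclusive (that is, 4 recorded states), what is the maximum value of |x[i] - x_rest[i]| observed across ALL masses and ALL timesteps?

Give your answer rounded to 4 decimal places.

Answer: 2.0085

Derivation:
Step 0: x=[4.0000 14.0000 17.0000 25.0000] v=[0.0000 0.0000 0.0000 0.0000]
Step 1: x=[4.9600 13.4400 17.8000 24.6800] v=[4.8000 -2.8000 4.0000 -1.6000]
Step 2: x=[6.4832 12.5504 19.0032 24.2192] v=[7.6160 -4.4480 6.0160 -2.3040]
Step 3: x=[7.9398 11.6916 20.0085 23.8838] v=[7.2832 -4.2938 5.0266 -1.6768]
Max displacement = 2.0085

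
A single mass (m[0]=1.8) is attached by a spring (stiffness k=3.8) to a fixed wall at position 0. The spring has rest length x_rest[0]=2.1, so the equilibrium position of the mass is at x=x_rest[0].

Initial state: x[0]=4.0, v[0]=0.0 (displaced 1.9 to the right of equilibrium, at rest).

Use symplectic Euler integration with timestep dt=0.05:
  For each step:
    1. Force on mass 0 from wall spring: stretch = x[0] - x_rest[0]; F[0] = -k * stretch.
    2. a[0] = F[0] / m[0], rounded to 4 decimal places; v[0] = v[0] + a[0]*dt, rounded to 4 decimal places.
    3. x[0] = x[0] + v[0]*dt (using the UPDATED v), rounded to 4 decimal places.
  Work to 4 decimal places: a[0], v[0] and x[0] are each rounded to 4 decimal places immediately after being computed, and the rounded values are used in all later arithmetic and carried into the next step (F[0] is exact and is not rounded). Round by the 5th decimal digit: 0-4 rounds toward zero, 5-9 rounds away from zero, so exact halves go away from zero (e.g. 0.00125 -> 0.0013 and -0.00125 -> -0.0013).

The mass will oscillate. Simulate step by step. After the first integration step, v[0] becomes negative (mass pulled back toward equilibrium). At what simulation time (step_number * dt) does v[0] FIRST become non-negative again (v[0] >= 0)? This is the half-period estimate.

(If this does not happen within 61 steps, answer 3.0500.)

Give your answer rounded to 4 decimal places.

Step 0: x=[4.0000] v=[0.0000]
Step 1: x=[3.9900] v=[-0.2006]
Step 2: x=[3.9700] v=[-0.4001]
Step 3: x=[3.9401] v=[-0.5975]
Step 4: x=[3.9005] v=[-0.7917]
Step 5: x=[3.8514] v=[-0.9818]
Step 6: x=[3.7931] v=[-1.1667]
Step 7: x=[3.7258] v=[-1.3454]
Step 8: x=[3.6500] v=[-1.5170]
Step 9: x=[3.5660] v=[-1.6806]
Step 10: x=[3.4742] v=[-1.8353]
Step 11: x=[3.3752] v=[-1.9804]
Step 12: x=[3.2695] v=[-2.1150]
Step 13: x=[3.1576] v=[-2.2384]
Step 14: x=[3.0401] v=[-2.3500]
Step 15: x=[2.9176] v=[-2.4492]
Step 16: x=[2.7908] v=[-2.5355]
Step 17: x=[2.6604] v=[-2.6084]
Step 18: x=[2.5270] v=[-2.6676]
Step 19: x=[2.3914] v=[-2.7127]
Step 20: x=[2.2542] v=[-2.7435]
Step 21: x=[2.1162] v=[-2.7598]
Step 22: x=[1.9781] v=[-2.7615]
Step 23: x=[1.8407] v=[-2.7486]
Step 24: x=[1.7046] v=[-2.7212]
Step 25: x=[1.5706] v=[-2.6795]
Step 26: x=[1.4394] v=[-2.6236]
Step 27: x=[1.3117] v=[-2.5539]
Step 28: x=[1.1882] v=[-2.4707]
Step 29: x=[1.0695] v=[-2.3745]
Step 30: x=[0.9562] v=[-2.2657]
Step 31: x=[0.8490] v=[-2.1450]
Step 32: x=[0.7484] v=[-2.0130]
Step 33: x=[0.6549] v=[-1.8703]
Step 34: x=[0.5690] v=[-1.7178]
Step 35: x=[0.4912] v=[-1.5562]
Step 36: x=[0.4219] v=[-1.3864]
Step 37: x=[0.3614] v=[-1.2093]
Step 38: x=[0.3101] v=[-1.0258]
Step 39: x=[0.2683] v=[-0.8369]
Step 40: x=[0.2361] v=[-0.6436]
Step 41: x=[0.2138] v=[-0.4469]
Step 42: x=[0.2014] v=[-0.2478]
Step 43: x=[0.1990] v=[-0.0474]
Step 44: x=[0.2067] v=[0.1533]
First v>=0 after going negative at step 44, time=2.2000

Answer: 2.2000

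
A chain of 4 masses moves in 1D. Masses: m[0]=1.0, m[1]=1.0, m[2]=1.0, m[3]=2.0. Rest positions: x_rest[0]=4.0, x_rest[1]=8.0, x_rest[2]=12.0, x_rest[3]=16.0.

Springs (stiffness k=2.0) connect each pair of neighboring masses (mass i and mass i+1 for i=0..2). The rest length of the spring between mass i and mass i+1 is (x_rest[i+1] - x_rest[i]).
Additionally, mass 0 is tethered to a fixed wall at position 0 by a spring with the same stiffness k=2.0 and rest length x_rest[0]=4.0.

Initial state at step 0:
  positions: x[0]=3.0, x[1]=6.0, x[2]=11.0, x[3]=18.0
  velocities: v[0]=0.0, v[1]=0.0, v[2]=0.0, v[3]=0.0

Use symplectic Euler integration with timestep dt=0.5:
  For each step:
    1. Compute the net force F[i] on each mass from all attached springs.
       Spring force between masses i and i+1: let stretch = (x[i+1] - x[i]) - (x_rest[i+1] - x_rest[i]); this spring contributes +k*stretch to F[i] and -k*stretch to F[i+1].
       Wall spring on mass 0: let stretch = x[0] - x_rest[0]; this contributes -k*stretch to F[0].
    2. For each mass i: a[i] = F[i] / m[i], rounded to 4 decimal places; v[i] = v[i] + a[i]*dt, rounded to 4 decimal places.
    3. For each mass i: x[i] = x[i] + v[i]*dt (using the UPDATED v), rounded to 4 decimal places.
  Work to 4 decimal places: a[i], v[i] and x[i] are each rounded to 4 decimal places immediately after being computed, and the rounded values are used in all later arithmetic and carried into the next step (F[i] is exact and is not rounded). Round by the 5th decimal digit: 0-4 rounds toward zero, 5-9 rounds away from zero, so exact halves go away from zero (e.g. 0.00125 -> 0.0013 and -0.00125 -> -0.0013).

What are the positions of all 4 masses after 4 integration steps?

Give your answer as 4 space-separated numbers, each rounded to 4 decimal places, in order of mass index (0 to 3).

Answer: 6.1563 10.4219 12.9297 15.0586

Derivation:
Step 0: x=[3.0000 6.0000 11.0000 18.0000] v=[0.0000 0.0000 0.0000 0.0000]
Step 1: x=[3.0000 7.0000 12.0000 17.2500] v=[0.0000 2.0000 2.0000 -1.5000]
Step 2: x=[3.5000 8.5000 13.1250 16.1875] v=[1.0000 3.0000 2.2500 -2.1250]
Step 3: x=[4.7500 9.8125 13.4688 15.3594] v=[2.5000 2.6250 0.6875 -1.6563]
Step 4: x=[6.1563 10.4219 12.9297 15.0586] v=[2.8125 1.2188 -1.0782 -0.6016]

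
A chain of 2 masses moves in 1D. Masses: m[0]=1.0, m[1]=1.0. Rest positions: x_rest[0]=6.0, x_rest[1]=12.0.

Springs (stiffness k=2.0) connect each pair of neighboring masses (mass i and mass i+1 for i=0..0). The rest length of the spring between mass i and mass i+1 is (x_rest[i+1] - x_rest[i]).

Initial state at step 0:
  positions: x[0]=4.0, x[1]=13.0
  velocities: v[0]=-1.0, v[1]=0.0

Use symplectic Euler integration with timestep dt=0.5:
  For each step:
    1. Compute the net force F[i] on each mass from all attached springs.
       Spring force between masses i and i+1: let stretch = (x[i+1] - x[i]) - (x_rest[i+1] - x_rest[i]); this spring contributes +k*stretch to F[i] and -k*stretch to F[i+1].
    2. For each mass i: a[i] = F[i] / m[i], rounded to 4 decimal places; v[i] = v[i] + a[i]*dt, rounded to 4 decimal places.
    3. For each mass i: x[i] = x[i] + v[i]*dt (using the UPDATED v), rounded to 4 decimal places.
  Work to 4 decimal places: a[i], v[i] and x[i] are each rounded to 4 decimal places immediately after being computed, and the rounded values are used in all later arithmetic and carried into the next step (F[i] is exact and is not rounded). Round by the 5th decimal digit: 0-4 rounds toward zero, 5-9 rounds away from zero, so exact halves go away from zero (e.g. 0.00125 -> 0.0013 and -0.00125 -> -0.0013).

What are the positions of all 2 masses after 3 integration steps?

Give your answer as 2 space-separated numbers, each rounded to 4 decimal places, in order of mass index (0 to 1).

Answer: 6.2500 9.2500

Derivation:
Step 0: x=[4.0000 13.0000] v=[-1.0000 0.0000]
Step 1: x=[5.0000 11.5000] v=[2.0000 -3.0000]
Step 2: x=[6.2500 9.7500] v=[2.5000 -3.5000]
Step 3: x=[6.2500 9.2500] v=[0.0000 -1.0000]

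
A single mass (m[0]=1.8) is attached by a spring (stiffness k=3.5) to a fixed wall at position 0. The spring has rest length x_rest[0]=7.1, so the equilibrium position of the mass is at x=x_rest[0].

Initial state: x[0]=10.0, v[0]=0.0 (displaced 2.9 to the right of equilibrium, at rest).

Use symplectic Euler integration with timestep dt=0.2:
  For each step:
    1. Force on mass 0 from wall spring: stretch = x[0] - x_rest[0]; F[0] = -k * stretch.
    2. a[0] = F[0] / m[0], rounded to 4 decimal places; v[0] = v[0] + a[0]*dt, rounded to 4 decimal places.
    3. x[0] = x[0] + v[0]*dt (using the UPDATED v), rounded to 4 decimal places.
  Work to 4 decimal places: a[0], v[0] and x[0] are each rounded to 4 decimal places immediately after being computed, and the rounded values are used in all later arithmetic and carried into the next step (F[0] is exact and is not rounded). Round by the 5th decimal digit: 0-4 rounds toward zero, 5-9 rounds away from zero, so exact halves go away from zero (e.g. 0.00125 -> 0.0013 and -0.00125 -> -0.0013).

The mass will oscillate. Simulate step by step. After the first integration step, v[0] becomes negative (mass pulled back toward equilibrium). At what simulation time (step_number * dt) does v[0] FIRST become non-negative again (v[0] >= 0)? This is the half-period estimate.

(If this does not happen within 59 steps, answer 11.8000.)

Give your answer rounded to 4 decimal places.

Step 0: x=[10.0000] v=[0.0000]
Step 1: x=[9.7744] v=[-1.1278]
Step 2: x=[9.3408] v=[-2.1678]
Step 3: x=[8.7330] v=[-3.0392]
Step 4: x=[7.9981] v=[-3.6743]
Step 5: x=[7.1934] v=[-4.0236]
Step 6: x=[6.3814] v=[-4.0599]
Step 7: x=[5.6253] v=[-3.7804]
Step 8: x=[4.9839] v=[-3.2069]
Step 9: x=[4.5071] v=[-2.3840]
Step 10: x=[4.2320] v=[-1.3756]
Step 11: x=[4.1799] v=[-0.2603]
Step 12: x=[4.3550] v=[0.8753]
First v>=0 after going negative at step 12, time=2.4000

Answer: 2.4000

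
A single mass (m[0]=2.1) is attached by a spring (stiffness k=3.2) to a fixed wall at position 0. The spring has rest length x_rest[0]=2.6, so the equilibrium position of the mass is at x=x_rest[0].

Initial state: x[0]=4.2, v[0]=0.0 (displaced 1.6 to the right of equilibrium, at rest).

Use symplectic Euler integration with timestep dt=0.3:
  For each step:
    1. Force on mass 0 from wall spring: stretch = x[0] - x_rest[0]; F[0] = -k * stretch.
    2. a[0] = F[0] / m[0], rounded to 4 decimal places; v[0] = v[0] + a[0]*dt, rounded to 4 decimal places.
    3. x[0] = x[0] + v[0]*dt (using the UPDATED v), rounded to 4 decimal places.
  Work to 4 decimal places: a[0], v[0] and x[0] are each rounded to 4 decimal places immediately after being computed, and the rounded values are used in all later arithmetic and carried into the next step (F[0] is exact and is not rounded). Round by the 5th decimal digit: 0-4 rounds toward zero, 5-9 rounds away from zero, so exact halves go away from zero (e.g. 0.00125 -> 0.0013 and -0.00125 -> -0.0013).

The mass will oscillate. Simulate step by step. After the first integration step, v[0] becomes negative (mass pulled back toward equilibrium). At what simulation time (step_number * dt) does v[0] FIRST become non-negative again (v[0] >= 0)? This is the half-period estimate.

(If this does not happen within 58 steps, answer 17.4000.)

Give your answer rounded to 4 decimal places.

Answer: 2.7000

Derivation:
Step 0: x=[4.2000] v=[0.0000]
Step 1: x=[3.9806] v=[-0.7314]
Step 2: x=[3.5719] v=[-1.3625]
Step 3: x=[3.0299] v=[-1.8068]
Step 4: x=[2.4289] v=[-2.0033]
Step 5: x=[1.8514] v=[-1.9251]
Step 6: x=[1.3765] v=[-1.5829]
Step 7: x=[1.0694] v=[-1.0236]
Step 8: x=[0.9722] v=[-0.3239]
Step 9: x=[1.0983] v=[0.4203]
First v>=0 after going negative at step 9, time=2.7000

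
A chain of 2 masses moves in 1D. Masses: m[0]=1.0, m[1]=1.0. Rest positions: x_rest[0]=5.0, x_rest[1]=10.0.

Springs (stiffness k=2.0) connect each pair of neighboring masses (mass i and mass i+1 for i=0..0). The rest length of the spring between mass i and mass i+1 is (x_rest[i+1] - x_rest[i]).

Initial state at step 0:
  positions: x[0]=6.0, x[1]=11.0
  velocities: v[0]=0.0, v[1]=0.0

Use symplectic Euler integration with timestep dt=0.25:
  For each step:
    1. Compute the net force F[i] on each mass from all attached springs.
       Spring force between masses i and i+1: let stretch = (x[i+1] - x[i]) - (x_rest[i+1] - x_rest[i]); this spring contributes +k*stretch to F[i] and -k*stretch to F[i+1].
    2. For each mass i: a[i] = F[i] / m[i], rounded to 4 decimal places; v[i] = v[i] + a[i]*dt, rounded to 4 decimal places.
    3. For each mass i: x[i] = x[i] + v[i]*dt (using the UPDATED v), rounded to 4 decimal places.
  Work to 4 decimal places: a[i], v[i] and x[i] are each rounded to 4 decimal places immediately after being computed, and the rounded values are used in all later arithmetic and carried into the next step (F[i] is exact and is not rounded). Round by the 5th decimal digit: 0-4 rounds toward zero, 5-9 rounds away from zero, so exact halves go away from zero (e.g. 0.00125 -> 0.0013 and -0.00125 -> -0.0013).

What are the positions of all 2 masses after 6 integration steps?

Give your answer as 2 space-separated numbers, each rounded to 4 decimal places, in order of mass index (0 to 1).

Answer: 6.0000 11.0000

Derivation:
Step 0: x=[6.0000 11.0000] v=[0.0000 0.0000]
Step 1: x=[6.0000 11.0000] v=[0.0000 0.0000]
Step 2: x=[6.0000 11.0000] v=[0.0000 0.0000]
Step 3: x=[6.0000 11.0000] v=[0.0000 0.0000]
Step 4: x=[6.0000 11.0000] v=[0.0000 0.0000]
Step 5: x=[6.0000 11.0000] v=[0.0000 0.0000]
Step 6: x=[6.0000 11.0000] v=[0.0000 0.0000]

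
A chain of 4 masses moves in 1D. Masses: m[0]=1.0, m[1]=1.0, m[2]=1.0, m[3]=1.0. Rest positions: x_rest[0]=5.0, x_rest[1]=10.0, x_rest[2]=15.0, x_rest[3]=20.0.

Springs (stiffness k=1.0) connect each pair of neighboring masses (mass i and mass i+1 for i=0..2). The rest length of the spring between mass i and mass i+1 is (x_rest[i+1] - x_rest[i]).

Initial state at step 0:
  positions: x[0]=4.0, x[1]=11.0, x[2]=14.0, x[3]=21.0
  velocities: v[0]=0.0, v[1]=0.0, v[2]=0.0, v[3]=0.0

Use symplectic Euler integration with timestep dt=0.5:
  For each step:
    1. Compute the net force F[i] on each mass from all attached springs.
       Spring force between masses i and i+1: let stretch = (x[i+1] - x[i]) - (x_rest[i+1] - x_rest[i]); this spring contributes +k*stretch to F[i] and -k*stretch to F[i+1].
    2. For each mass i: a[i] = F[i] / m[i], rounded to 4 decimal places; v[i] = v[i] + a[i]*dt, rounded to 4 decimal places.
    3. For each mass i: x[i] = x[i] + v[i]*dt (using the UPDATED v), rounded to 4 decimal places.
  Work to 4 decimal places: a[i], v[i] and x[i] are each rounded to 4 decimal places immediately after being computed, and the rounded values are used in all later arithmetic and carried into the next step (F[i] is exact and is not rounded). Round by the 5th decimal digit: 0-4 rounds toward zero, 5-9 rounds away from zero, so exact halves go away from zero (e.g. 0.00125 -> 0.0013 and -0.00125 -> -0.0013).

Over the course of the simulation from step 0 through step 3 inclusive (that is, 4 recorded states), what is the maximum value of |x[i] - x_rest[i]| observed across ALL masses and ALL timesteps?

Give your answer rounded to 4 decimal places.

Step 0: x=[4.0000 11.0000 14.0000 21.0000] v=[0.0000 0.0000 0.0000 0.0000]
Step 1: x=[4.5000 10.0000 15.0000 20.5000] v=[1.0000 -2.0000 2.0000 -1.0000]
Step 2: x=[5.1250 8.8750 16.1250 19.8750] v=[1.2500 -2.2500 2.2500 -1.2500]
Step 3: x=[5.4375 8.6250 16.3750 19.5625] v=[0.6250 -0.5000 0.5000 -0.6250]
Max displacement = 1.3750

Answer: 1.3750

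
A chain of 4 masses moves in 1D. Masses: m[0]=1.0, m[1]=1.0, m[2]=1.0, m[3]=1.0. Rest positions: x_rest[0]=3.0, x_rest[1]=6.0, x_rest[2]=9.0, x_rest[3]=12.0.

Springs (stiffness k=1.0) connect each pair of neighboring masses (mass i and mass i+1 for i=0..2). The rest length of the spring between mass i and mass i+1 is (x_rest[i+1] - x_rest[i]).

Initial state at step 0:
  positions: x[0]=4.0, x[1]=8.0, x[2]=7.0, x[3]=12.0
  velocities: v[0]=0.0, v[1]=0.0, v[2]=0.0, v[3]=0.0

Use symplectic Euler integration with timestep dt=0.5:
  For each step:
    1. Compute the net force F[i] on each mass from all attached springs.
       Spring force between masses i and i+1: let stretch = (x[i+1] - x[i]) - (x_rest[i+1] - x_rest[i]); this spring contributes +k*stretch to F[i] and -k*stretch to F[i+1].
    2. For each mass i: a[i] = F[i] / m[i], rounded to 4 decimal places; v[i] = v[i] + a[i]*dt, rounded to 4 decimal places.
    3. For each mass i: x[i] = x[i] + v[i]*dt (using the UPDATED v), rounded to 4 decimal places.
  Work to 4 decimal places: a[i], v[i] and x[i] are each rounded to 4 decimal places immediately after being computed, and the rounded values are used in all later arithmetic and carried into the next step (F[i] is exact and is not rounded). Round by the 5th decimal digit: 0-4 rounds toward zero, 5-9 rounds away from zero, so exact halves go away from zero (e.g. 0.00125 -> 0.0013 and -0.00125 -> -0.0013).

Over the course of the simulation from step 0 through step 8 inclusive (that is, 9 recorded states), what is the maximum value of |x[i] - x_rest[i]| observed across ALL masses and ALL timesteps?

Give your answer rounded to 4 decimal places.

Answer: 2.0469

Derivation:
Step 0: x=[4.0000 8.0000 7.0000 12.0000] v=[0.0000 0.0000 0.0000 0.0000]
Step 1: x=[4.2500 6.7500 8.5000 11.5000] v=[0.5000 -2.5000 3.0000 -1.0000]
Step 2: x=[4.3750 5.3125 10.3125 11.0000] v=[0.2500 -2.8750 3.6250 -1.0000]
Step 3: x=[3.9844 4.8906 11.0469 11.0782] v=[-0.7813 -0.8438 1.4688 0.1563]
Step 4: x=[3.0703 5.7813 10.2501 11.8986] v=[-1.8282 1.7813 -1.5937 1.6407]
Step 5: x=[2.0840 7.1114 8.7482 13.0569] v=[-1.9727 2.6602 -3.0039 2.3165]
Step 6: x=[1.6045 7.5939 7.9142 13.8880] v=[-0.9590 0.9649 -1.6680 1.6622]
Step 7: x=[1.8724 6.6591 8.4936 13.9757] v=[0.5357 -1.8697 1.1588 0.1753]
Step 8: x=[2.5870 4.9862 9.9849 13.4428] v=[1.4291 -3.3458 2.9826 -1.0658]
Max displacement = 2.0469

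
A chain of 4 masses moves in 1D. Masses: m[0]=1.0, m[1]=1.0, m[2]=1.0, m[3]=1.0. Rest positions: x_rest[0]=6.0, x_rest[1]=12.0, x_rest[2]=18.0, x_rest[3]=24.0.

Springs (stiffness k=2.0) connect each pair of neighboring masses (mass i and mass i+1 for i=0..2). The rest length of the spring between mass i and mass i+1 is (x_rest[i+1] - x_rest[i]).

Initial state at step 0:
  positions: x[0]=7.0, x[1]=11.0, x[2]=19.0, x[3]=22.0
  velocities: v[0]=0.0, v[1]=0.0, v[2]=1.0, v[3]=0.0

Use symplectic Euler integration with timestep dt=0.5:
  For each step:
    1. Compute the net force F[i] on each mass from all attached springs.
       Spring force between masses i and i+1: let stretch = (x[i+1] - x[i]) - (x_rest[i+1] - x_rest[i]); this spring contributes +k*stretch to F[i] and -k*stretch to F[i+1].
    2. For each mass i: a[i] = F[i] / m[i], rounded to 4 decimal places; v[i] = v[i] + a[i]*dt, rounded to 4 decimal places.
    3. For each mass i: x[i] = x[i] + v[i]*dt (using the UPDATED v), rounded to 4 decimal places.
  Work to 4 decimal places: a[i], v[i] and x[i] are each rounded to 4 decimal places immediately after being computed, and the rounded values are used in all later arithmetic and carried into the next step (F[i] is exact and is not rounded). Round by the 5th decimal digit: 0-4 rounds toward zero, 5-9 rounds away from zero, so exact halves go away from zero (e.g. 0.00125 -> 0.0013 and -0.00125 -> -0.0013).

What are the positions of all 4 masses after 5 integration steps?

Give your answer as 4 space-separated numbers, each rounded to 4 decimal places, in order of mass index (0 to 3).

Answer: 5.3125 11.8750 19.1250 25.1875

Derivation:
Step 0: x=[7.0000 11.0000 19.0000 22.0000] v=[0.0000 0.0000 1.0000 0.0000]
Step 1: x=[6.0000 13.0000 17.0000 23.5000] v=[-2.0000 4.0000 -4.0000 3.0000]
Step 2: x=[5.5000 13.5000 16.2500 24.7500] v=[-1.0000 1.0000 -1.5000 2.5000]
Step 3: x=[6.0000 11.3750 18.3750 24.7500] v=[1.0000 -4.2500 4.2500 0.0000]
Step 4: x=[6.1875 10.0625 20.1875 24.5625] v=[0.3750 -2.6250 3.6250 -0.3750]
Step 5: x=[5.3125 11.8750 19.1250 25.1875] v=[-1.7500 3.6250 -2.1250 1.2500]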